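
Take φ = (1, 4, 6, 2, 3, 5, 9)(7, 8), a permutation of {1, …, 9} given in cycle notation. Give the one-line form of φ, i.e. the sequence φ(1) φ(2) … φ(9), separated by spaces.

Each element maps to the next entry in its cycle (wrapping to the front): 1↦4, 2↦3, 3↦5, 4↦6, 5↦9, 6↦2, 7↦8, 8↦7, 9↦1.
So the one-line form is 4 3 5 6 9 2 8 7 1.

4 3 5 6 9 2 8 7 1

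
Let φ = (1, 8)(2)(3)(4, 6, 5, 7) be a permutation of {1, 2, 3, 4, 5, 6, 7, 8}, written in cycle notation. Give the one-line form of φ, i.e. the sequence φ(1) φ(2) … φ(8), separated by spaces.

8 2 3 6 7 5 4 1

Reading each image from the cycles: 1→8, 2→2, 3→3, 4→6, 5→7, 6→5, 7→4, 8→1.
So the one-line form is 8 2 3 6 7 5 4 1.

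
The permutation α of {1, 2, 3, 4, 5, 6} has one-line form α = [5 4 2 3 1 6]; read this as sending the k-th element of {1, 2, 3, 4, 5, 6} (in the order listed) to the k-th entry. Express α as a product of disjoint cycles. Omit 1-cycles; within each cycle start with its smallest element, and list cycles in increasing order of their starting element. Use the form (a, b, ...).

Iterating α from 1 gives 1 → 5 → 1; that is the 2-cycle (1, 5).
Continuing from each remaining unvisited element yields (1, 5)(2, 4, 3).

(1, 5)(2, 4, 3)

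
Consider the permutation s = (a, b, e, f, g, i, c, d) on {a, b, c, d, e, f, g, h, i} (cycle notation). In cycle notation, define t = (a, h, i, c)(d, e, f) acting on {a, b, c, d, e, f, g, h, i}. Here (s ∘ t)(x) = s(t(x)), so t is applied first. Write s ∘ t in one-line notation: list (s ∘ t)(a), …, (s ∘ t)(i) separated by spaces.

h e b f g a i c d

(s ∘ t)(x) = s(t(x)). Computing each image: s(t(a)) = s(h) = h, s(t(b)) = s(b) = e, s(t(c)) = s(a) = b, s(t(d)) = s(e) = f, s(t(e)) = s(f) = g, s(t(f)) = s(d) = a, s(t(g)) = s(g) = i, s(t(h)) = s(i) = c, s(t(i)) = s(c) = d.
Hence s ∘ t = [h e b f g a i c d].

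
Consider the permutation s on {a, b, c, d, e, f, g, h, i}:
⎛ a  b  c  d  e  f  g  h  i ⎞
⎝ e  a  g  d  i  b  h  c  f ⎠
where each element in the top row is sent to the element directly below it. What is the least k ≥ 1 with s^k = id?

Decomposing into disjoint cycles gives cycle lengths 5, 3, 1.
The order of s is the least common multiple of its cycle lengths: lcm(5, 3) = 15.

15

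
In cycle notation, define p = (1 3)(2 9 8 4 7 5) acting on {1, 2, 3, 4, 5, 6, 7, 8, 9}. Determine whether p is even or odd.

even

The cycle lengths are 6, 2, 1.
A cycle of length ℓ contributes ℓ−1 transpositions, so p is a product of 5 + 1 = 6 transpositions — even.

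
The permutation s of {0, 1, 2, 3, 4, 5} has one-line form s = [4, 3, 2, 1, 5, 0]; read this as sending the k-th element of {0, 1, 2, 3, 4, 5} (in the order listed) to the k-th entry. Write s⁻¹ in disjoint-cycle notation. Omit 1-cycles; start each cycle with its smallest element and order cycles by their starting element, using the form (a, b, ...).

First write s in disjoint cycles: (0, 4, 5)(1, 3).
Reversing each cycle (and rotating so the smallest element leads) gives s⁻¹ = (0, 5, 4)(1, 3).

(0, 5, 4)(1, 3)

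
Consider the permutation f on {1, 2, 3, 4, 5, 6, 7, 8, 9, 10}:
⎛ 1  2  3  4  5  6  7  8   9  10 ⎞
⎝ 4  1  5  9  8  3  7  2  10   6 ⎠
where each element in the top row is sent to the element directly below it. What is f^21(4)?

6

Tracing 4 → 9 → … returns to 4 after 9 steps, so 4 lies in a 9-cycle (1, 4, 9, 10, 6, 3, 5, 8, 2).
Since the cycle has length 9, f^21 acts on it the same as f^3 (21 mod 9 = 3).
Stepping 3 places around the cycle: 4 → 9 → 10 → 6.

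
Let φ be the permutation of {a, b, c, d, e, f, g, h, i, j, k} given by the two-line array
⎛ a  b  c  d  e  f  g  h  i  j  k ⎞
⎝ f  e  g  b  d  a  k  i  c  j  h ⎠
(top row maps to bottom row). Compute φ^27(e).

e

Tracing e → d → … returns to e after 3 steps, so e lies in a 3-cycle (b, e, d).
Powers repeat with period 3 on this cycle, and 27 mod 3 = 0, so φ^27(e) = φ^0(e).
So φ^27(e) = e.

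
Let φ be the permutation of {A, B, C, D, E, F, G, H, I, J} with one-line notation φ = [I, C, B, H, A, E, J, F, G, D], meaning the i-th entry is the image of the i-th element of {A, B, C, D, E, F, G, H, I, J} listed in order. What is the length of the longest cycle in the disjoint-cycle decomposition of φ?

Decomposing into disjoint cycles gives (A I G J D H F E)(B C); the longest has length 8.

8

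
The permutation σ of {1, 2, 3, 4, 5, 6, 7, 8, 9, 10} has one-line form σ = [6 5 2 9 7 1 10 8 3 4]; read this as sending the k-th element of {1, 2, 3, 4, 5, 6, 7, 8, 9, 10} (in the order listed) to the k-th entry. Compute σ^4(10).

2

Tracing 10 → 4 → … returns to 10 after 7 steps, so 10 lies in a 7-cycle (2 5 7 10 4 9 3).
Advancing 4 steps from 10: 10 → 4 → 9 → 3 → 2.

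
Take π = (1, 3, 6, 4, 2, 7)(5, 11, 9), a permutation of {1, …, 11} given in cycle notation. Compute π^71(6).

6 lies in the 6-cycle (1, 3, 6, 4, 2, 7).
Since the cycle has length 6, π^71 acts on it the same as π^5 (71 mod 6 = 5).
Advancing 5 steps from 6: 6 → 4 → 2 → 7 → 1 → 3.

3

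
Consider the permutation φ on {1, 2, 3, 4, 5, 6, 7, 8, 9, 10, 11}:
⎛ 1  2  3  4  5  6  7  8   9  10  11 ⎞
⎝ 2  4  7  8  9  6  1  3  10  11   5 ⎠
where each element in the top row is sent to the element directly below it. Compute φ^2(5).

10

Tracing 5 → 9 → … returns to 5 after 4 steps, so 5 lies in a 4-cycle (5 9 10 11).
Stepping 2 places around the cycle: 5 → 9 → 10.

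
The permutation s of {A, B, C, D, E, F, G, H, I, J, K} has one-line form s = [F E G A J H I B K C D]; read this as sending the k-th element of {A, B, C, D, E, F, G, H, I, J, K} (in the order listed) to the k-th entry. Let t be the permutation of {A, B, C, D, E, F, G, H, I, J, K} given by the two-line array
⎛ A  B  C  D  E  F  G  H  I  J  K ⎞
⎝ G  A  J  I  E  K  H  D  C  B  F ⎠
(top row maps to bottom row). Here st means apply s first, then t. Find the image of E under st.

B

First apply s: s(E) = J, then t(J) = B. Thus (st)(E) = B.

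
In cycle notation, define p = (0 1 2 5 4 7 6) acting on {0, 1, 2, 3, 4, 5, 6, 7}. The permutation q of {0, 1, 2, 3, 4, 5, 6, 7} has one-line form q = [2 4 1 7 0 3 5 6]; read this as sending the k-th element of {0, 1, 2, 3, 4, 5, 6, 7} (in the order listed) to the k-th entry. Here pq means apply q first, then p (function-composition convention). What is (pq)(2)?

2

(pq)(2) = p(q(2)). q(2) = 1, then p(1) = 2. So (pq)(2) = 2.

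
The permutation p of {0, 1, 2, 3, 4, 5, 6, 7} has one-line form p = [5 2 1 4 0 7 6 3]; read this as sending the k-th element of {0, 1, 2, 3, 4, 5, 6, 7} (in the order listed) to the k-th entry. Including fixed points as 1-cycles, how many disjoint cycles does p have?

The cycle decomposition is (0 5 7 3 4)(1 2)(6), which has 3 cycles (counting 1-cycles).

3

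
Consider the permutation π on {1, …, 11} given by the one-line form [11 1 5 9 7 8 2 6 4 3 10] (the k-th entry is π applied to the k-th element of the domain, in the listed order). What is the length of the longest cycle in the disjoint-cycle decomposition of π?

7

Decomposing into disjoint cycles gives (1 11 10 3 5 7 2)(4 9)(6 8); the longest has length 7.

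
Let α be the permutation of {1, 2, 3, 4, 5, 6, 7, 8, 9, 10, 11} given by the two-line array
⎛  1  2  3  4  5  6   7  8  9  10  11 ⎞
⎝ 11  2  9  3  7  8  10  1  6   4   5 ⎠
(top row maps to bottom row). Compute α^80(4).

4

Tracing 4 → 3 → … returns to 4 after 10 steps, so 4 lies in a 10-cycle (1, 11, 5, 7, 10, 4, 3, 9, 6, 8).
On a 10-cycle, α^10 is the identity, so α^80 = α^0 there (80 ≡ 0 mod 10).
So α^80(4) = 4.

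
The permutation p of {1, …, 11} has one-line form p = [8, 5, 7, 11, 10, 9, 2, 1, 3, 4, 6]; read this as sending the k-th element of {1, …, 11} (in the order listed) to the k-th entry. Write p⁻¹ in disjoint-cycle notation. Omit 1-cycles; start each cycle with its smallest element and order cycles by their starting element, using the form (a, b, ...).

(1, 8)(2, 7, 3, 9, 6, 11, 4, 10, 5)

First write p in disjoint cycles: (1, 8)(2, 5, 10, 4, 11, 6, 9, 3, 7).
The inverse reverses every cycle; in canonical form, p⁻¹ = (1, 8)(2, 7, 3, 9, 6, 11, 4, 10, 5).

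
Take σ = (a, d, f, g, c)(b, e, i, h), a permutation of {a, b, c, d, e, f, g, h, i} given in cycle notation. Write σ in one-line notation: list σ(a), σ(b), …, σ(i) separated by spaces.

d e a f i g c b h

Reading each image from the cycles: a→d, b→e, c→a, d→f, e→i, f→g, g→c, h→b, i→h.
So the one-line form is d e a f i g c b h.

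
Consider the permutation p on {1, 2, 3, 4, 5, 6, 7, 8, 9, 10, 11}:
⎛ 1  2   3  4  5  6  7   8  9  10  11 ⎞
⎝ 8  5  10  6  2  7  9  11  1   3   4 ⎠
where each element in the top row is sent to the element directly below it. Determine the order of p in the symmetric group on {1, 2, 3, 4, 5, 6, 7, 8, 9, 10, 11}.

14

The disjoint-cycle form of p has cycle lengths 7, 2, 2.
The order is lcm(7, 2, 2) = 14.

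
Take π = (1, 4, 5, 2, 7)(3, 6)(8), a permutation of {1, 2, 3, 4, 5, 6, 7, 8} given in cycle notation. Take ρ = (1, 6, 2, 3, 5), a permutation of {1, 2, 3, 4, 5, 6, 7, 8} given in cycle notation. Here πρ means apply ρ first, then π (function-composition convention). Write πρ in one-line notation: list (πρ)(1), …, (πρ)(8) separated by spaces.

3 6 2 5 4 7 1 8

(πρ)(x) = π(ρ(x)). Computing each image: π(ρ(1)) = π(6) = 3, π(ρ(2)) = π(3) = 6, π(ρ(3)) = π(5) = 2, π(ρ(4)) = π(4) = 5, π(ρ(5)) = π(1) = 4, π(ρ(6)) = π(2) = 7, π(ρ(7)) = π(7) = 1, π(ρ(8)) = π(8) = 8.
Hence πρ = [3 6 2 5 4 7 1 8].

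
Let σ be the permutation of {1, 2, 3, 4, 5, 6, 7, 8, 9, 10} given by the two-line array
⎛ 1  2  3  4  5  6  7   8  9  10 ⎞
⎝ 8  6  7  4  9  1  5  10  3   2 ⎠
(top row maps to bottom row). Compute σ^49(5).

Tracing 5 → 9 → … returns to 5 after 4 steps, so 5 lies in a 4-cycle (3, 7, 5, 9).
Since the cycle has length 4, σ^49 acts on it the same as σ^1 (49 mod 4 = 1).
Advancing 1 step from 5: 5 → 9.

9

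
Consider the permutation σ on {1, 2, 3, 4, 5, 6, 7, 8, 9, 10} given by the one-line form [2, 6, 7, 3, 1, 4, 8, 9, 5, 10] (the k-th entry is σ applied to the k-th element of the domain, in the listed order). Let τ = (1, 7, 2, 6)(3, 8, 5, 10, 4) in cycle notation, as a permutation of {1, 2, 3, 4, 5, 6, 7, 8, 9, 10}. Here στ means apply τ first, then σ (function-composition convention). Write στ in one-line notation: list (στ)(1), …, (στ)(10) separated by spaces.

Chase each element through τ then σ: 1 → 7 → 8; 2 → 6 → 4; 3 → 8 → 9; 4 → 3 → 7; 5 → 10 → 10; 6 → 1 → 2; 7 → 2 → 6; 8 → 5 → 1; 9 → 9 → 5; 10 → 4 → 3.
So στ in one-line form is 8 4 9 7 10 2 6 1 5 3.

8 4 9 7 10 2 6 1 5 3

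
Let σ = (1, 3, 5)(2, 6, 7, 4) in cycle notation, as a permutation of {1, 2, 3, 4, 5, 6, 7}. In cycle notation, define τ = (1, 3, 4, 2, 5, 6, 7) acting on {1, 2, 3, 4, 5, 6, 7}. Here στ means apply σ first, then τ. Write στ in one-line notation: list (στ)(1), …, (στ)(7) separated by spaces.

(στ)(x) = τ(σ(x)). Computing each image: τ(σ(1)) = τ(3) = 4, τ(σ(2)) = τ(6) = 7, τ(σ(3)) = τ(5) = 6, τ(σ(4)) = τ(2) = 5, τ(σ(5)) = τ(1) = 3, τ(σ(6)) = τ(7) = 1, τ(σ(7)) = τ(4) = 2.
Hence στ = [4 7 6 5 3 1 2].

4 7 6 5 3 1 2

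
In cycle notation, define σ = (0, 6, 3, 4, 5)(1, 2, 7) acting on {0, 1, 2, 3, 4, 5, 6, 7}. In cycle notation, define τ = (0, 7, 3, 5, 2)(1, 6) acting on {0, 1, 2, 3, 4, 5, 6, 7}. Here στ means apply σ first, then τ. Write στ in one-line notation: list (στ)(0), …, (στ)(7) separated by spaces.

(στ)(x) = τ(σ(x)). Computing each image: τ(σ(0)) = τ(6) = 1, τ(σ(1)) = τ(2) = 0, τ(σ(2)) = τ(7) = 3, τ(σ(3)) = τ(4) = 4, τ(σ(4)) = τ(5) = 2, τ(σ(5)) = τ(0) = 7, τ(σ(6)) = τ(3) = 5, τ(σ(7)) = τ(1) = 6.
Hence στ = [1 0 3 4 2 7 5 6].

1 0 3 4 2 7 5 6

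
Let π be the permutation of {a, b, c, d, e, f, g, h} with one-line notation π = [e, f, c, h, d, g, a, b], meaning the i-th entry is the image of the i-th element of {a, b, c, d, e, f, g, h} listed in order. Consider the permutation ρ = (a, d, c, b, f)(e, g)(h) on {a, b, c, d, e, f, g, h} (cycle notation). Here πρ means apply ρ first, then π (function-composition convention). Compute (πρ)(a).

(πρ)(a) = π(ρ(a)). ρ(a) = d, then π(d) = h. So (πρ)(a) = h.

h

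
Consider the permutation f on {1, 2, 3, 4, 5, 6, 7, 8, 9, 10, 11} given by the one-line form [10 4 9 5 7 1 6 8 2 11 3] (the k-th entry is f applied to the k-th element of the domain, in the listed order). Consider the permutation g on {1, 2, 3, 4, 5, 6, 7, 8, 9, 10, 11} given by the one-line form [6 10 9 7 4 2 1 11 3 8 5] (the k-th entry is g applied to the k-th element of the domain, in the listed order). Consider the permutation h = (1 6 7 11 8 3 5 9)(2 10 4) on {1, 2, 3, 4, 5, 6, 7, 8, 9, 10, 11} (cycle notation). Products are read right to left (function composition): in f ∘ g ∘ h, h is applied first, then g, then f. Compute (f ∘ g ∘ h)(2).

(f ∘ g ∘ h)(2) = f(g(h(2))). h(2) = 10, then g(10) = 8, then f(8) = 8, so the result is 8.

8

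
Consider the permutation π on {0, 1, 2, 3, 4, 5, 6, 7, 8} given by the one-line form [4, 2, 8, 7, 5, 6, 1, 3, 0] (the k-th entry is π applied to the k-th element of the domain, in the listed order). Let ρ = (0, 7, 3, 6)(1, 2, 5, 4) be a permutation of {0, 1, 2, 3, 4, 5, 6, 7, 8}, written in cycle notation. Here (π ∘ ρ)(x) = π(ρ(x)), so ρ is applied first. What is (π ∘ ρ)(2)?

ρ(2) = 5, then π(5) = 6; composing gives (π ∘ ρ)(2) = 6.

6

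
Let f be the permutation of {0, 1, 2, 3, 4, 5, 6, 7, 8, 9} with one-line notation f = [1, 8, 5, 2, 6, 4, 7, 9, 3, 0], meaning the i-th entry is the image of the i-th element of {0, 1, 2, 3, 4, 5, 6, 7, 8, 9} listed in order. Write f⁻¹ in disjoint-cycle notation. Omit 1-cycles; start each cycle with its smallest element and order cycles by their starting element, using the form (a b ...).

First write f in disjoint cycles: (0 1 8 3 2 5 4 6 7 9).
Reversing each cycle (and rotating so the smallest element leads) gives f⁻¹ = (0 9 7 6 4 5 2 3 8 1).

(0 9 7 6 4 5 2 3 8 1)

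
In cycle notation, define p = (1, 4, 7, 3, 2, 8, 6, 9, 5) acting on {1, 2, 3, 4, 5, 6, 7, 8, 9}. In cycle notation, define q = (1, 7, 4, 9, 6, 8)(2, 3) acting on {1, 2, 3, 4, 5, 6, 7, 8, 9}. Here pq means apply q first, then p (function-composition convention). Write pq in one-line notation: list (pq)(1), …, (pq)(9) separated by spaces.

Chase each element through q then p: 1 → 7 → 3; 2 → 3 → 2; 3 → 2 → 8; 4 → 9 → 5; 5 → 5 → 1; 6 → 8 → 6; 7 → 4 → 7; 8 → 1 → 4; 9 → 6 → 9.
Collecting the images, pq = [3 2 8 5 1 6 7 4 9].

3 2 8 5 1 6 7 4 9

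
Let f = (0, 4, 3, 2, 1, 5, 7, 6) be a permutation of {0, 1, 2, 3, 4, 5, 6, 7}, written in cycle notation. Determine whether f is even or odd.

odd

The cycle lengths are 8.
A cycle is odd iff its length is even; f has 1 even-length cycle, so sgn(f) = (−1)^1 and f is odd.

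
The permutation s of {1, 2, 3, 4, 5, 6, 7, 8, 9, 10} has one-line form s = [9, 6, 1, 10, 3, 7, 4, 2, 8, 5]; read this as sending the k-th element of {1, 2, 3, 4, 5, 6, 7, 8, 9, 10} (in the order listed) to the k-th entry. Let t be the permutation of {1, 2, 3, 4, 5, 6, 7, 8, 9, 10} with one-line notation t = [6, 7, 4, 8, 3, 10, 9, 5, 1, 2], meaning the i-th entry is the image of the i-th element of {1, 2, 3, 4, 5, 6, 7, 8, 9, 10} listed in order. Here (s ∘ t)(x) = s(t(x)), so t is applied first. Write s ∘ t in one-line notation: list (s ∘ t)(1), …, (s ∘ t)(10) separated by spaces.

7 4 10 2 1 5 8 3 9 6

For each element, apply t then s: 1 → 6 → 7; 2 → 7 → 4; 3 → 4 → 10; 4 → 8 → 2; 5 → 3 → 1; 6 → 10 → 5; 7 → 9 → 8; 8 → 5 → 3; 9 → 1 → 9; 10 → 2 → 6.
Collecting the images, s ∘ t = [7 4 10 2 1 5 8 3 9 6].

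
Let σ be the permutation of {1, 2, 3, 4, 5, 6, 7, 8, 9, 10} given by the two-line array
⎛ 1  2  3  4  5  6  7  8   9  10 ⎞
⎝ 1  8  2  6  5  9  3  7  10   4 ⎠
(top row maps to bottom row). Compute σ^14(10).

Tracing 10 → 4 → … returns to 10 after 4 steps, so 10 lies in a 4-cycle (4, 6, 9, 10).
Since the cycle has length 4, σ^14 acts on it the same as σ^2 (14 mod 4 = 2).
Stepping 2 places around the cycle: 10 → 4 → 6.

6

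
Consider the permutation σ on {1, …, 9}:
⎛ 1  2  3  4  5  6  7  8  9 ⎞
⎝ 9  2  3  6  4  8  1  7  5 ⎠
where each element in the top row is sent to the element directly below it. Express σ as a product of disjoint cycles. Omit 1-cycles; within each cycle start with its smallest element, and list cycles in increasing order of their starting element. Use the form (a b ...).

(1 9 5 4 6 8 7)

From 1: 1 → 9 → 5 → 4 → 6 → 8 → 7 → 1, closing the cycle (1 9 5 4 6 8 7).
Continuing from each remaining unvisited element yields (1 9 5 4 6 8 7).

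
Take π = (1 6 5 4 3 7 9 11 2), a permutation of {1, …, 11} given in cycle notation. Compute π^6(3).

3 lies in the 9-cycle (1 6 5 4 3 7 9 11 2).
Advancing 6 steps from 3: 3 → 7 → 9 → 11 → 2 → 1 → 6.

6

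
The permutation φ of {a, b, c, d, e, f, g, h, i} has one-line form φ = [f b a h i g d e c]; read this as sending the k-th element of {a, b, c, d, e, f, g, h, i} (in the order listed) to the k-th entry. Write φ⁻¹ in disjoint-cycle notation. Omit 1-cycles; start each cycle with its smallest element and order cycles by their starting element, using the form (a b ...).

(a c i e h d g f)

First write φ in disjoint cycles: (a f g d h e i c).
Reversing each cycle (and rotating so the smallest element leads) gives φ⁻¹ = (a c i e h d g f).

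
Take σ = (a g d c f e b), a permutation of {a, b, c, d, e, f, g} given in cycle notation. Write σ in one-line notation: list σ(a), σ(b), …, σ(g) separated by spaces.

Image by image: a→g, b→a, c→f, d→c, e→b, f→e, g→d.
Listing these in domain order gives g a f c b e d.

g a f c b e d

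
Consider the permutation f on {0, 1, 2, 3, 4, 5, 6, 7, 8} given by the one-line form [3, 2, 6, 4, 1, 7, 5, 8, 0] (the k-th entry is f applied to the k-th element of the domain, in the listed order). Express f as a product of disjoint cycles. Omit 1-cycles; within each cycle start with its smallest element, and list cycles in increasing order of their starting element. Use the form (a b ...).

From 0: 0 → 3 → 4 → 1 → 2 → 6 → 5 → 7 → 8 → 0, closing the cycle (0 3 4 1 2 6 5 7 8).
Continuing from each remaining unvisited element yields (0 3 4 1 2 6 5 7 8).

(0 3 4 1 2 6 5 7 8)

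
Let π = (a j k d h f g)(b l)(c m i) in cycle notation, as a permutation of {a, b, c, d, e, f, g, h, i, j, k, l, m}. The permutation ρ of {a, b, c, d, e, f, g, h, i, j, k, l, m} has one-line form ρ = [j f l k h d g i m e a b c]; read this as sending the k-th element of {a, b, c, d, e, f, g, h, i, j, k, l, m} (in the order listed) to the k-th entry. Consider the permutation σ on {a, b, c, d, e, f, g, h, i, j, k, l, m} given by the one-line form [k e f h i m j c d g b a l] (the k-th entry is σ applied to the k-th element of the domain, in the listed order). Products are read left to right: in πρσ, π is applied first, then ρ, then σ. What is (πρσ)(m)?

(πρσ)(m) = σ(ρ(π(m))). π(m) = i, then ρ(i) = m, then σ(m) = l, so the result is l.

l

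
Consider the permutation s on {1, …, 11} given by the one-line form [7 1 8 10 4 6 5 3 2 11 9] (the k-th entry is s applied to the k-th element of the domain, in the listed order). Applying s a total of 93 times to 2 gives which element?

10

Tracing 2 → 1 → … returns to 2 after 8 steps, so 2 lies in an 8-cycle (1 7 5 4 10 11 9 2).
Since the cycle has length 8, s^93 acts on it the same as s^5 (93 mod 8 = 5).
Stepping 5 places around the cycle: 2 → 1 → 7 → 5 → 4 → 10.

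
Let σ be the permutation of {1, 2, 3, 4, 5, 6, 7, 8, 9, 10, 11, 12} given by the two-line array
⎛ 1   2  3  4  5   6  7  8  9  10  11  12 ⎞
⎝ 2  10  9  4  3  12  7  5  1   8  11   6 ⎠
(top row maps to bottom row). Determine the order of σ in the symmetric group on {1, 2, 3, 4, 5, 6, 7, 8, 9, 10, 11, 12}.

The disjoint-cycle form of σ has cycle lengths 7, 2, 1, 1, 1.
Since disjoint cycles commute, ord(σ) = lcm(7, 2) = 14.

14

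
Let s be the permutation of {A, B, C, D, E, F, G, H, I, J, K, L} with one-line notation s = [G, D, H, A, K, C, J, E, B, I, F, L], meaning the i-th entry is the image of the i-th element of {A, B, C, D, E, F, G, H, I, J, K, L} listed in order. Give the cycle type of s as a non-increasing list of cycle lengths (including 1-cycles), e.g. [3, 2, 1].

[6, 5, 1]

The disjoint cycles are (A G J I B D)(C H E K F)(L), with lengths 6, 5, 1 in non-increasing order.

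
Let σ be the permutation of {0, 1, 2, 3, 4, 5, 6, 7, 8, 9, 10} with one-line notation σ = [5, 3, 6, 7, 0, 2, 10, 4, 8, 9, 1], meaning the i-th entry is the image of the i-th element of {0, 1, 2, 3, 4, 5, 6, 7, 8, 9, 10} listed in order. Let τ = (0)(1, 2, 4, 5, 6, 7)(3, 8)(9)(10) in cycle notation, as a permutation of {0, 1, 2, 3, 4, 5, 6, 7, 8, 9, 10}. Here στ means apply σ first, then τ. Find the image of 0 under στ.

6

σ(0) = 5, then τ(5) = 6; composing gives (στ)(0) = 6.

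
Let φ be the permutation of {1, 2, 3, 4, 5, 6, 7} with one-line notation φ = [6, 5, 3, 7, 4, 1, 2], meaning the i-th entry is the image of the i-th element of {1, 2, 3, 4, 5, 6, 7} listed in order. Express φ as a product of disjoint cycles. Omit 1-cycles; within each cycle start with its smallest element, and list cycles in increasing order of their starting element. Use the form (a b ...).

(1 6)(2 5 4 7)

Start at 1 and follow images: 1 → 6 → 1, giving the cycle (1 6).
Repeating from the next unused element and collecting all non-trivial cycles gives (1 6)(2 5 4 7).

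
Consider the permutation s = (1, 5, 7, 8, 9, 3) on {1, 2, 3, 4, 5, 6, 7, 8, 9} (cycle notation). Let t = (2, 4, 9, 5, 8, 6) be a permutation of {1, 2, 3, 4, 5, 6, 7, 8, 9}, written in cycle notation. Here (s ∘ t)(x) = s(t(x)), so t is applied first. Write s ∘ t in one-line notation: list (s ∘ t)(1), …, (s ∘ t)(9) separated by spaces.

5 4 1 3 9 2 8 6 7

(s ∘ t)(x) = s(t(x)). Computing each image: s(t(1)) = s(1) = 5, s(t(2)) = s(4) = 4, s(t(3)) = s(3) = 1, s(t(4)) = s(9) = 3, s(t(5)) = s(8) = 9, s(t(6)) = s(2) = 2, s(t(7)) = s(7) = 8, s(t(8)) = s(6) = 6, s(t(9)) = s(5) = 7.
Hence s ∘ t = [5 4 1 3 9 2 8 6 7].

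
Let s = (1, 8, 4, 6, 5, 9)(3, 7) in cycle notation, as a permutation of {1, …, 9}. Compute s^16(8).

8 lies in the 6-cycle (1, 8, 4, 6, 5, 9).
Since the cycle has length 6, s^16 acts on it the same as s^4 (16 mod 6 = 4).
Advancing 4 steps from 8: 8 → 4 → 6 → 5 → 9.

9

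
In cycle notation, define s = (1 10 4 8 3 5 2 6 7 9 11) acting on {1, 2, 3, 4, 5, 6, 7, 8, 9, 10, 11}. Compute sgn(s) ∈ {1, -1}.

1

The cycle lengths are 11.
A cycle of length ℓ contributes ℓ−1 transpositions, so s is a product of 10 transpositions — even.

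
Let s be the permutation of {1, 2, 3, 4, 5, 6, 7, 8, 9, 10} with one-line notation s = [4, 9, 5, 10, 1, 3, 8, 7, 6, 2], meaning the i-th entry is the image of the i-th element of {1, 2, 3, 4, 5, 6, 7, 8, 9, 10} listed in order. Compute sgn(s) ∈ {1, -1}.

1

In disjoint-cycle form the cycle lengths are 8, 2.
A cycle of length ℓ contributes ℓ−1 transpositions, so s is a product of 7 + 1 = 8 transpositions — even.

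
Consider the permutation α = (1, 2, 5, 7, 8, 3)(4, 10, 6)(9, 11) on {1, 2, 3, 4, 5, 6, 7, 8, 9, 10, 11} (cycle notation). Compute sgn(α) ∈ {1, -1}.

1

The cycle lengths are 6, 3, 2.
A cycle is odd iff its length is even; α has 2 even-length cycles, so sgn(α) = (−1)^2 and α is even.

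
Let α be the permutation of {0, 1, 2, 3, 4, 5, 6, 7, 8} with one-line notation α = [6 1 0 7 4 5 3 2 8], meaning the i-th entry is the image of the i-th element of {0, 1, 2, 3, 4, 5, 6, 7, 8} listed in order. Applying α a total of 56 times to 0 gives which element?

6

Tracing 0 → 6 → … returns to 0 after 5 steps, so 0 lies in a 5-cycle (0 6 3 7 2).
Since the cycle has length 5, α^56 acts on it the same as α^1 (56 mod 5 = 1).
Stepping 1 place around the cycle: 0 → 6.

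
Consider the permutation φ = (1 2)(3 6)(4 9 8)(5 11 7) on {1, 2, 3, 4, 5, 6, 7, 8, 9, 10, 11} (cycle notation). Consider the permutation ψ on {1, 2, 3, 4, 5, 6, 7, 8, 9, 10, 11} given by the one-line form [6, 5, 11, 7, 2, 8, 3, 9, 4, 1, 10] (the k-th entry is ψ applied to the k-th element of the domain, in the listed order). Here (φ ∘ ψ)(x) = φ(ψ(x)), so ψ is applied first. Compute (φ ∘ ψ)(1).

ψ(1) = 6, then φ(6) = 3; composing gives (φ ∘ ψ)(1) = 3.

3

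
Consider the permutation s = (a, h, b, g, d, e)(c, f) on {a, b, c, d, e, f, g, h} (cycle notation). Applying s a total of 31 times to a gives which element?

h

a lies in the 6-cycle (a, h, b, g, d, e).
Since the cycle has length 6, s^31 acts on it the same as s^1 (31 mod 6 = 1).
Advancing 1 step from a: a → h.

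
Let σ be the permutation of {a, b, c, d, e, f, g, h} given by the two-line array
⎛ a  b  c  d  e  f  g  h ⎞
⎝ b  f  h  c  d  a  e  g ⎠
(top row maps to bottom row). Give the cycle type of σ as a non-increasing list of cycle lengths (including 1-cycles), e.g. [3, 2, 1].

[5, 3]

The disjoint cycles are (a b f)(c h g e d), with lengths 5, 3 in non-increasing order.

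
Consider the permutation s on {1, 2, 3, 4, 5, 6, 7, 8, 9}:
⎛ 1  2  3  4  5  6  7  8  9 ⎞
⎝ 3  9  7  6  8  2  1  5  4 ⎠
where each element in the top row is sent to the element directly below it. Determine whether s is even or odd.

even

In disjoint-cycle form the cycle lengths are 4, 3, 2.
A cycle is odd iff its length is even; s has 2 even-length cycles, so sgn(s) = (−1)^2 and s is even.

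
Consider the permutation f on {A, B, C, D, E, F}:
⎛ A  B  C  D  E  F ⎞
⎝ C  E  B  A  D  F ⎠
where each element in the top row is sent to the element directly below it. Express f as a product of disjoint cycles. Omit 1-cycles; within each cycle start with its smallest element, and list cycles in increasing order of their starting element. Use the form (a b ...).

From A: A → C → B → E → D → A, closing the cycle (A C B E D).
Repeating from the next unused element and collecting all non-trivial cycles gives (A C B E D).

(A C B E D)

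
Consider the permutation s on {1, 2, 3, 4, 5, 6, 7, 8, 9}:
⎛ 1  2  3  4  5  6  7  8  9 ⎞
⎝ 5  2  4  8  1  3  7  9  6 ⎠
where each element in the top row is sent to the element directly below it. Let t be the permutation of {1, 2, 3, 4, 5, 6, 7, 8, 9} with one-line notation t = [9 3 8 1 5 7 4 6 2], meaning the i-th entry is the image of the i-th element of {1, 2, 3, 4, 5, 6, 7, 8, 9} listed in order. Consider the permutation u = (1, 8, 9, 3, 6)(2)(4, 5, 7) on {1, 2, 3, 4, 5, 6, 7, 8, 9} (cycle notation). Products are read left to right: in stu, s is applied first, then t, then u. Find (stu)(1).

7

Chase 1: s(1) = 5; t(5) = 5; u(5) = 7. Hence (stu)(1) = 7.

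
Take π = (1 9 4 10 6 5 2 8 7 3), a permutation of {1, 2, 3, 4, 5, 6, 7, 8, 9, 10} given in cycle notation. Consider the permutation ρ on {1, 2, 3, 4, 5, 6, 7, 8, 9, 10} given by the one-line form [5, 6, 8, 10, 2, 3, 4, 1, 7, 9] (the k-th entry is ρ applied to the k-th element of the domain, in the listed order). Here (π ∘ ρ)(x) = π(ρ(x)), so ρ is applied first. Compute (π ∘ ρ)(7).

(π ∘ ρ)(7) = π(ρ(7)). ρ(7) = 4, then π(4) = 10. So (π ∘ ρ)(7) = 10.

10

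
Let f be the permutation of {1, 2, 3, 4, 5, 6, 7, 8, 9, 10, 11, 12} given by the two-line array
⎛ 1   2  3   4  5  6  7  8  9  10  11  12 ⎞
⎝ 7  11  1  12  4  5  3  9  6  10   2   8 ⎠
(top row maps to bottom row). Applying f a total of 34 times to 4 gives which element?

6

Tracing 4 → 12 → … returns to 4 after 6 steps, so 4 lies in a 6-cycle (4 12 8 9 6 5).
On a 6-cycle, f^6 is the identity, so f^34 = f^4 there (34 ≡ 4 mod 6).
Advancing 4 steps from 4: 4 → 12 → 8 → 9 → 6.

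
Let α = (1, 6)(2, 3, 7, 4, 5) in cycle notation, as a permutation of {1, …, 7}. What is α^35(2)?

2

2 lies in the 5-cycle (2, 3, 7, 4, 5).
On a 5-cycle, α^5 is the identity, so α^35 = α^0 there (35 ≡ 0 mod 5).
So α^35(2) = 2.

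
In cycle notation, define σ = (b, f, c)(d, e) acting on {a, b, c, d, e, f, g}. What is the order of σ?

The disjoint cycles have lengths 3, 2, 1, 1.
The order is lcm(3, 2) = 6.

6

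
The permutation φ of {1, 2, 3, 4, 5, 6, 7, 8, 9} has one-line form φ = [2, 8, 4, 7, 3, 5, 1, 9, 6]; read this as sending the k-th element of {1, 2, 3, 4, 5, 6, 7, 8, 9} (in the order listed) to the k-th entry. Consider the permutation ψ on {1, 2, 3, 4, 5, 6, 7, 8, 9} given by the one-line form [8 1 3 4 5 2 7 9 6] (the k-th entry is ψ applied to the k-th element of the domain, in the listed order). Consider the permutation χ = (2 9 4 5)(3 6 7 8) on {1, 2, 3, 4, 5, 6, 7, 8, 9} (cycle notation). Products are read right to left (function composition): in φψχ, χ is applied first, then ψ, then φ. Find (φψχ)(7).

6

(φψχ)(7) = φ(ψ(χ(7))). χ(7) = 8, then ψ(8) = 9, then φ(9) = 6, so the result is 6.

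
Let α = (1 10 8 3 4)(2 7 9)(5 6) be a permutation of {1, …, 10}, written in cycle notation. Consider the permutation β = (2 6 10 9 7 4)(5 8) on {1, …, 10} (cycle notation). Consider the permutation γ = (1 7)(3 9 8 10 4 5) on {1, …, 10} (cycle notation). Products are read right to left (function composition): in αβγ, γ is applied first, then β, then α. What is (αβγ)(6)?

8

Apply the permutations in order: γ(6) = 6, then β(6) = 10, then α(10) = 8. So (αβγ)(6) = 8.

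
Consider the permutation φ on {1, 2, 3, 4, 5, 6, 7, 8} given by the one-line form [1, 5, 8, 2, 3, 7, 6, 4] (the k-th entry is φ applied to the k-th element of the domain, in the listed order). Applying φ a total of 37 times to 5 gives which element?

8

Tracing 5 → 3 → … returns to 5 after 5 steps, so 5 lies in a 5-cycle (2 5 3 8 4).
Since the cycle has length 5, φ^37 acts on it the same as φ^2 (37 mod 5 = 2).
Stepping 2 places around the cycle: 5 → 3 → 8.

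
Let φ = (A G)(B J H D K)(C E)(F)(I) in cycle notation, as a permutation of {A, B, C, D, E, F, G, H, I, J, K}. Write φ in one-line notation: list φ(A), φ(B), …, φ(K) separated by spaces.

Each element maps to the next entry in its cycle (wrapping to the front): A→G, B→J, C→E, D→K, E→C, F→F, G→A, H→D, I→I, J→H, K→B.
So the one-line form is G J E K C F A D I H B.

G J E K C F A D I H B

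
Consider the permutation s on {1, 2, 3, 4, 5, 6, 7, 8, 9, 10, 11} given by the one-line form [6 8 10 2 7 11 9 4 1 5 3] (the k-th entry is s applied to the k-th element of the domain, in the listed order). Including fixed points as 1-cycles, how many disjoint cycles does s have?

2

The cycle decomposition is (1 6 11 3 10 5 7 9)(2 8 4), which has 2 cycles (counting 1-cycles).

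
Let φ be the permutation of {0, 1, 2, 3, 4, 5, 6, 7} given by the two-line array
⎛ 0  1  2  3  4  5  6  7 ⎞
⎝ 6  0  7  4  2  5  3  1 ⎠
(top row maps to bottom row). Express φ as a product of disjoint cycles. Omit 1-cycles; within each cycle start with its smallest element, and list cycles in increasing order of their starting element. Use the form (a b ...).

(0 6 3 4 2 7 1)

Iterating φ from 0 gives 0 → 6 → 3 → 4 → 2 → 7 → 1 → 0; that is the 7-cycle (0 6 3 4 2 7 1).
Repeating from the next unused element and collecting all non-trivial cycles gives (0 6 3 4 2 7 1).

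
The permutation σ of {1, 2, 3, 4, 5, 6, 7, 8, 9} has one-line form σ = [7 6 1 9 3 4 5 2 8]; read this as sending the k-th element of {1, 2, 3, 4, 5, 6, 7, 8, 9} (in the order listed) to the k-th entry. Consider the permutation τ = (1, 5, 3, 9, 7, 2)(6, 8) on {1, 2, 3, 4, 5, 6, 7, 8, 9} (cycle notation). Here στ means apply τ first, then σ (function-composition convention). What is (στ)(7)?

First apply τ: τ(7) = 2, then σ(2) = 6. Thus (στ)(7) = 6.

6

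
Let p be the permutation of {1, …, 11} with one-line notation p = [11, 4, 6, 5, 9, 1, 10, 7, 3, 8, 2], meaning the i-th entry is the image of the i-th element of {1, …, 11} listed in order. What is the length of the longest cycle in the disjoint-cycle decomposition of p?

8

Decomposing into disjoint cycles gives (1 11 2 4 5 9 3 6)(7 10 8); the longest has length 8.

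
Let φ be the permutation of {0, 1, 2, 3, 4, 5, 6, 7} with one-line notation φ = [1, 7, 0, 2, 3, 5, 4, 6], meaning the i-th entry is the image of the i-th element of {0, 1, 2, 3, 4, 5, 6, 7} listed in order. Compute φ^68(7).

Tracing 7 → 6 → … returns to 7 after 7 steps, so 7 lies in a 7-cycle (0 1 7 6 4 3 2).
On a 7-cycle, φ^7 is the identity, so φ^68 = φ^5 there (68 ≡ 5 mod 7).
Advancing 5 steps from 7: 7 → 6 → 4 → 3 → 2 → 0.

0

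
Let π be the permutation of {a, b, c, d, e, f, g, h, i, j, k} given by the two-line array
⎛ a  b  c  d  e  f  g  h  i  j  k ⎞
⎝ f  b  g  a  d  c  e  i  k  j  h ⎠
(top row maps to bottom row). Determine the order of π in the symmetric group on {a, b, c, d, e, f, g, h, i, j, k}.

6

The disjoint-cycle form of π has cycle lengths 6, 3, 1, 1.
The order is lcm(6, 3) = 6.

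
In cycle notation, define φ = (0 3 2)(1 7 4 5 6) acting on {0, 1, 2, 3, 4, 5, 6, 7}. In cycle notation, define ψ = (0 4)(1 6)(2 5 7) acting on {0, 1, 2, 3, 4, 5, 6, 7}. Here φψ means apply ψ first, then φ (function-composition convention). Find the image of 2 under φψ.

6

ψ(2) = 5, then φ(5) = 6; composing gives (φψ)(2) = 6.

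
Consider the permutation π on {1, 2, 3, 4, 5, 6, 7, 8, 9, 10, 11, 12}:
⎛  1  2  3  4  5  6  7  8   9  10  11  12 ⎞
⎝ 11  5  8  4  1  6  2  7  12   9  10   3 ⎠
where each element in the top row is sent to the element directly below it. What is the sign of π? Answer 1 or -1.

In disjoint-cycle form the cycle lengths are 10, 1, 1.
A cycle is odd iff its length is even; π has 1 even-length cycle, so sgn(π) = (−1)^1 and π is odd.

-1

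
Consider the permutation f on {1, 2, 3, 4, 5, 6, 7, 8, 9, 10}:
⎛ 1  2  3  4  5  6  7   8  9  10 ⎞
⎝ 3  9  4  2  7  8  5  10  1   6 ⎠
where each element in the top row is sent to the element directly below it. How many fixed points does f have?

0

No element satisfies f(x) = x, so there are 0 fixed points.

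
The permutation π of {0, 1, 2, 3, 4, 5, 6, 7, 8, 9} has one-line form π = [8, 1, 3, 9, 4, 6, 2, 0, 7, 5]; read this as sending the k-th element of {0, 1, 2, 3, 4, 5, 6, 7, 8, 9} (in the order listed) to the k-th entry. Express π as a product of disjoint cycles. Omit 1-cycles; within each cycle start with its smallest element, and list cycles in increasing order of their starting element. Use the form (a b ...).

From 0: 0 → 8 → 7 → 0, closing the cycle (0 8 7).
Continuing from each remaining unvisited element yields (0 8 7)(2 3 9 5 6).

(0 8 7)(2 3 9 5 6)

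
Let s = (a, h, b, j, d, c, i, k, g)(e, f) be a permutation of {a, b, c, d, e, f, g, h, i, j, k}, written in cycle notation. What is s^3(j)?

j lies in the 9-cycle (a, h, b, j, d, c, i, k, g).
Advancing 3 steps from j: j → d → c → i.

i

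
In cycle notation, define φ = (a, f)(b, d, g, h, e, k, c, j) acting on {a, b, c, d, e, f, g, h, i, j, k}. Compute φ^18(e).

c

e lies in the 8-cycle (b, d, g, h, e, k, c, j).
On an 8-cycle, φ^8 is the identity, so φ^18 = φ^2 there (18 ≡ 2 mod 8).
Stepping 2 places around the cycle: e → k → c.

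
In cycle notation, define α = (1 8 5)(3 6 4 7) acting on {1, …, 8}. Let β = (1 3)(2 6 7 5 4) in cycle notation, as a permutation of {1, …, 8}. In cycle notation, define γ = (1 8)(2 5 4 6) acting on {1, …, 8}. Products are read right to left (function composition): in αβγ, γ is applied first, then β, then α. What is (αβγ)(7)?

(αβγ)(7) = α(β(γ(7))). γ(7) = 7, then β(7) = 5, then α(5) = 1, so the result is 1.

1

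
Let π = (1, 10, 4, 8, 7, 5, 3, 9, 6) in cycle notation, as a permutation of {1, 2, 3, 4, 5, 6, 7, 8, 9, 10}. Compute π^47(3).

3 lies in the 9-cycle (1, 10, 4, 8, 7, 5, 3, 9, 6).
Since the cycle has length 9, π^47 acts on it the same as π^2 (47 mod 9 = 2).
Advancing 2 steps from 3: 3 → 9 → 6.

6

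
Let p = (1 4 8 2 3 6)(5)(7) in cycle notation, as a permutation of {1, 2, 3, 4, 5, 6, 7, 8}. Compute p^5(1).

6

1 lies in the 6-cycle (1 4 8 2 3 6).
Stepping 5 places around the cycle: 1 → 4 → 8 → 2 → 3 → 6.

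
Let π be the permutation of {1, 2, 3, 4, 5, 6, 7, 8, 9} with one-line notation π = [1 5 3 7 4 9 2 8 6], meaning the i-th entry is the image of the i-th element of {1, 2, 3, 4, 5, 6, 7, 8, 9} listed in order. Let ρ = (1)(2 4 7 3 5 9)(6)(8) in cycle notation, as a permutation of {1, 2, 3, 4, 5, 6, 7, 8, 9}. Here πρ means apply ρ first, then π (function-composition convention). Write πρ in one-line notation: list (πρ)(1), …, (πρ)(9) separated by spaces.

1 7 4 2 6 9 3 8 5

For each element, apply ρ then π: 1 → 1 → 1; 2 → 4 → 7; 3 → 5 → 4; 4 → 7 → 2; 5 → 9 → 6; 6 → 6 → 9; 7 → 3 → 3; 8 → 8 → 8; 9 → 2 → 5.
So πρ in one-line form is 1 7 4 2 6 9 3 8 5.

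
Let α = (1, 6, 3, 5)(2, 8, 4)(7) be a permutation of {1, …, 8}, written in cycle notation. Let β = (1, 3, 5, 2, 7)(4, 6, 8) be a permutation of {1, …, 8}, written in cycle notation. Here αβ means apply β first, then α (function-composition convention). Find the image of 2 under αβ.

7

(αβ)(2) = α(β(2)). β(2) = 7, then α(7) = 7. So (αβ)(2) = 7.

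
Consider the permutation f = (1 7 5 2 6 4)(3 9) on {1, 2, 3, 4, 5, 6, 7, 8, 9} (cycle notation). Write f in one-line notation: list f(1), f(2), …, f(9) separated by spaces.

7 6 9 1 2 4 5 8 3

Reading each image from the cycles: 1→7, 2→6, 3→9, 4→1, 5→2, 6→4, 7→5, 8→8, 9→3.
Listing these in domain order gives 7 6 9 1 2 4 5 8 3.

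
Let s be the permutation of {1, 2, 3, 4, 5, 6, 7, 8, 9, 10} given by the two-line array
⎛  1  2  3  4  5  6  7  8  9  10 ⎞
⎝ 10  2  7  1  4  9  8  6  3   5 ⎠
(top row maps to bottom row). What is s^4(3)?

Tracing 3 → 7 → … returns to 3 after 5 steps, so 3 lies in a 5-cycle (3, 7, 8, 6, 9).
Stepping 4 places around the cycle: 3 → 7 → 8 → 6 → 9.

9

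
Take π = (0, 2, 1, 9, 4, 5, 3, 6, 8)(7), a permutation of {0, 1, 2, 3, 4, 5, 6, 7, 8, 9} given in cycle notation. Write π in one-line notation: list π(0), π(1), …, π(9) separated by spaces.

Image by image: 0↦2, 1↦9, 2↦1, 3↦6, 4↦5, 5↦3, 6↦8, 7↦7, 8↦0, 9↦4.
Listing these in domain order gives 2 9 1 6 5 3 8 7 0 4.

2 9 1 6 5 3 8 7 0 4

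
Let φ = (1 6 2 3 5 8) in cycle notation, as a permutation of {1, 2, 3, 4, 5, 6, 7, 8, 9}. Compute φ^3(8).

8 lies in the 6-cycle (1 6 2 3 5 8).
Stepping 3 places around the cycle: 8 → 1 → 6 → 2.

2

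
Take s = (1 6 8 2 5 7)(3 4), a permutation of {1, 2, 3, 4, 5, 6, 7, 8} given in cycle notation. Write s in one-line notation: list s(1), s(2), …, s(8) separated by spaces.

6 5 4 3 7 8 1 2

Each element maps to the next entry in its cycle (wrapping to the front): 1→6, 2→5, 3→4, 4→3, 5→7, 6→8, 7→1, 8→2.
Listing these in domain order gives 6 5 4 3 7 8 1 2.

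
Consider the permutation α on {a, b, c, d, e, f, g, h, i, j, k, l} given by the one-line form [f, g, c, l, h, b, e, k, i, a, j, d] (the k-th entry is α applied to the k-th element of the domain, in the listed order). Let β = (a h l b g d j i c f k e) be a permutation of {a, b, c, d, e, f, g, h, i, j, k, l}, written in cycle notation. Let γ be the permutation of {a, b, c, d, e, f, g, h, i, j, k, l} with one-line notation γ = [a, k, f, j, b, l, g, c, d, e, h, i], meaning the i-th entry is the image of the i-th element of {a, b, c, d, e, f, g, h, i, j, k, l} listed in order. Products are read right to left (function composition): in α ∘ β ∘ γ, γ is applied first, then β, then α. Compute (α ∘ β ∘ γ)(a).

(α ∘ β ∘ γ)(a) = α(β(γ(a))). γ(a) = a, then β(a) = h, then α(h) = k, so the result is k.

k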